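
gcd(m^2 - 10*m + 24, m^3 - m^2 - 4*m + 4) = 1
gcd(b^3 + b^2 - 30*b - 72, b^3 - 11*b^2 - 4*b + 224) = b + 4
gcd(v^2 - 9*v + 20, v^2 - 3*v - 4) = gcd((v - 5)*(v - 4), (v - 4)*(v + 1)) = v - 4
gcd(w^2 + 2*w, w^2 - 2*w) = w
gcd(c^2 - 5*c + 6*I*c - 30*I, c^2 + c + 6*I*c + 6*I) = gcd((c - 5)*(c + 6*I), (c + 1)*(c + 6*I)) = c + 6*I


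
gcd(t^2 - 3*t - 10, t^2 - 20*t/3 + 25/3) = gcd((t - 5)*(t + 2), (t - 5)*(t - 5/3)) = t - 5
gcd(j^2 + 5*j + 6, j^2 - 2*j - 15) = j + 3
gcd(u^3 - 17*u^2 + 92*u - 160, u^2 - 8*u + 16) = u - 4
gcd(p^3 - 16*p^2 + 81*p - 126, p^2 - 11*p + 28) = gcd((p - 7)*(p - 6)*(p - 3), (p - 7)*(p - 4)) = p - 7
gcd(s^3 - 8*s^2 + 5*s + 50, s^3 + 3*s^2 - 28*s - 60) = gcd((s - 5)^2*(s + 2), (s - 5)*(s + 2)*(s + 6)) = s^2 - 3*s - 10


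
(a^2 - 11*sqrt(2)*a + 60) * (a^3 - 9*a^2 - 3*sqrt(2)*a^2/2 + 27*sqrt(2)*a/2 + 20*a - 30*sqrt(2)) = a^5 - 25*sqrt(2)*a^4/2 - 9*a^4 + 113*a^3 + 225*sqrt(2)*a^3/2 - 837*a^2 - 340*sqrt(2)*a^2 + 810*sqrt(2)*a + 1860*a - 1800*sqrt(2)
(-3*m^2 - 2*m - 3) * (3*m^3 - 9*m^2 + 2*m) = -9*m^5 + 21*m^4 + 3*m^3 + 23*m^2 - 6*m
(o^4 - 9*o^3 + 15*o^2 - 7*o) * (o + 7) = o^5 - 2*o^4 - 48*o^3 + 98*o^2 - 49*o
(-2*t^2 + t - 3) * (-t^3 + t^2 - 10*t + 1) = 2*t^5 - 3*t^4 + 24*t^3 - 15*t^2 + 31*t - 3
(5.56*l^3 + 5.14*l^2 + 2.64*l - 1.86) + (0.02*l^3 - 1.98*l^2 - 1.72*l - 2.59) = 5.58*l^3 + 3.16*l^2 + 0.92*l - 4.45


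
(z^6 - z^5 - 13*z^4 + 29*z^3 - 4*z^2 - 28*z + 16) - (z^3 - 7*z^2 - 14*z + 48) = z^6 - z^5 - 13*z^4 + 28*z^3 + 3*z^2 - 14*z - 32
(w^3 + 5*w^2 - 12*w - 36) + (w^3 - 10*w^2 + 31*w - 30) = 2*w^3 - 5*w^2 + 19*w - 66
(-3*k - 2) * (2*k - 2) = -6*k^2 + 2*k + 4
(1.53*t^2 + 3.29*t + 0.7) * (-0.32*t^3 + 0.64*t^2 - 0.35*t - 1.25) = -0.4896*t^5 - 0.0735999999999999*t^4 + 1.3461*t^3 - 2.616*t^2 - 4.3575*t - 0.875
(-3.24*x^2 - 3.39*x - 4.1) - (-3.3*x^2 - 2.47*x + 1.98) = 0.0599999999999996*x^2 - 0.92*x - 6.08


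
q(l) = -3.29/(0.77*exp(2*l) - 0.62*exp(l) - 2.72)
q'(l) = -3.29*(-1.54*exp(2*l) + 0.62*exp(l))/(0.77*exp(2*l) - 0.62*exp(l) - 2.72)^2 = (5.0666*exp(l) - 2.0398)*exp(l)/(-0.77*exp(2*l) + 0.62*exp(l) + 2.72)^2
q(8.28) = -0.00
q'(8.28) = 0.00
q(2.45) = -0.04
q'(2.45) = 0.08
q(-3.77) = 1.20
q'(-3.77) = -0.01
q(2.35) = -0.04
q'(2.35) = 0.09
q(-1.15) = 1.16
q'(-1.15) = -0.02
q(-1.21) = 1.16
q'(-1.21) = -0.02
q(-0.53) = 1.17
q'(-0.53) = 0.07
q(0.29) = 1.51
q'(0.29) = 1.34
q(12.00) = 0.00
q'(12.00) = 0.00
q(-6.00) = 1.21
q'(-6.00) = 0.00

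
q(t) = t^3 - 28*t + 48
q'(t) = 3*t^2 - 28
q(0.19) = 42.69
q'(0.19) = -27.89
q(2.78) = -8.36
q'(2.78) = -4.81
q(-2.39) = 101.27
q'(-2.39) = -10.86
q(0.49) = 34.40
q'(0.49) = -27.28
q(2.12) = -1.83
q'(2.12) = -14.52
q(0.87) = 24.30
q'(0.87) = -25.73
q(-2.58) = 103.07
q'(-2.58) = -8.03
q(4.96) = 31.14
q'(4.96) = 45.80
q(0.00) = 48.00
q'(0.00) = -28.00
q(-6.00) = 0.00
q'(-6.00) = 80.00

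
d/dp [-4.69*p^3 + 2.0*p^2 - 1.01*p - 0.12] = -14.07*p^2 + 4.0*p - 1.01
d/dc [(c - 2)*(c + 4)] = 2*c + 2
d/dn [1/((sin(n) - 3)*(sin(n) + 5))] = -2*(sin(n) + 1)*cos(n)/((sin(n) - 3)^2*(sin(n) + 5)^2)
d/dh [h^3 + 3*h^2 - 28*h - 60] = 3*h^2 + 6*h - 28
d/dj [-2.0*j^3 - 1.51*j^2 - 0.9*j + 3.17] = -6.0*j^2 - 3.02*j - 0.9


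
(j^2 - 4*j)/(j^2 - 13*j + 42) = j*(j - 4)/(j^2 - 13*j + 42)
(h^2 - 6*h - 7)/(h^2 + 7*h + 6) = (h - 7)/(h + 6)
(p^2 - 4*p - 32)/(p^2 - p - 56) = (p + 4)/(p + 7)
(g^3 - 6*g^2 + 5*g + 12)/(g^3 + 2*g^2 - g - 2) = (g^2 - 7*g + 12)/(g^2 + g - 2)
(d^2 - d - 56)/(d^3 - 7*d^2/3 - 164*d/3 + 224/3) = 3/(3*d - 4)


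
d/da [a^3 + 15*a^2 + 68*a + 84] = 3*a^2 + 30*a + 68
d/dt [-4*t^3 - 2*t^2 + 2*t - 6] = -12*t^2 - 4*t + 2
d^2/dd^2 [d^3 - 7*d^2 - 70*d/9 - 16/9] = 6*d - 14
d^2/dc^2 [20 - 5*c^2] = -10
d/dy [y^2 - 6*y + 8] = 2*y - 6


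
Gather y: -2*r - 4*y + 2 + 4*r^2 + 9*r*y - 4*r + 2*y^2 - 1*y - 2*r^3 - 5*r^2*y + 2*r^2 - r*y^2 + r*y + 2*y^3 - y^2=-2*r^3 + 6*r^2 - 6*r + 2*y^3 + y^2*(1 - r) + y*(-5*r^2 + 10*r - 5) + 2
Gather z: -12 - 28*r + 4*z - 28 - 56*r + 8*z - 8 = -84*r + 12*z - 48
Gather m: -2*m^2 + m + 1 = -2*m^2 + m + 1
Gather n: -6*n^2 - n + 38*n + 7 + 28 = -6*n^2 + 37*n + 35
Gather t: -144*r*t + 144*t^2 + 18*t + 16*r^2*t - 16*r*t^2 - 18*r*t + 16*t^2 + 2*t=t^2*(160 - 16*r) + t*(16*r^2 - 162*r + 20)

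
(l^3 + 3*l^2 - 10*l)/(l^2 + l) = (l^2 + 3*l - 10)/(l + 1)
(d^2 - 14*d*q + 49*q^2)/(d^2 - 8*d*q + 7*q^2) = (-d + 7*q)/(-d + q)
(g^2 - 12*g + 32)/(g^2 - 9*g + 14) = (g^2 - 12*g + 32)/(g^2 - 9*g + 14)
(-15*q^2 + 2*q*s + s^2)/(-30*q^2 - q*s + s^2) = (3*q - s)/(6*q - s)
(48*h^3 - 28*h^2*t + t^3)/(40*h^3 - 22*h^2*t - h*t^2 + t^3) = (6*h + t)/(5*h + t)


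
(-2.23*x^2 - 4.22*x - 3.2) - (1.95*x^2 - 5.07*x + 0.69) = -4.18*x^2 + 0.850000000000001*x - 3.89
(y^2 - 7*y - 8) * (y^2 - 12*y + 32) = y^4 - 19*y^3 + 108*y^2 - 128*y - 256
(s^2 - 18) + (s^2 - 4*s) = 2*s^2 - 4*s - 18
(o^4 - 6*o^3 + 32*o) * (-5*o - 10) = -5*o^5 + 20*o^4 + 60*o^3 - 160*o^2 - 320*o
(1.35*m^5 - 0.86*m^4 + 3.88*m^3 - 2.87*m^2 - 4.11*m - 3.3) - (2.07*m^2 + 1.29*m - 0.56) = 1.35*m^5 - 0.86*m^4 + 3.88*m^3 - 4.94*m^2 - 5.4*m - 2.74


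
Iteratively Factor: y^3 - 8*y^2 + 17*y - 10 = (y - 1)*(y^2 - 7*y + 10) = (y - 2)*(y - 1)*(y - 5)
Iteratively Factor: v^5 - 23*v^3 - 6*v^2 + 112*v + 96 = (v - 3)*(v^4 + 3*v^3 - 14*v^2 - 48*v - 32) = (v - 3)*(v + 2)*(v^3 + v^2 - 16*v - 16) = (v - 3)*(v + 2)*(v + 4)*(v^2 - 3*v - 4) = (v - 4)*(v - 3)*(v + 2)*(v + 4)*(v + 1)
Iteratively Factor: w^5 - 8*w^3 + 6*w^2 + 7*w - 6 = (w - 1)*(w^4 + w^3 - 7*w^2 - w + 6) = (w - 1)^2*(w^3 + 2*w^2 - 5*w - 6) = (w - 1)^2*(w + 1)*(w^2 + w - 6) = (w - 1)^2*(w + 1)*(w + 3)*(w - 2)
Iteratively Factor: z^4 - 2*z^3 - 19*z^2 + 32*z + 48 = (z - 3)*(z^3 + z^2 - 16*z - 16) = (z - 3)*(z + 4)*(z^2 - 3*z - 4) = (z - 3)*(z + 1)*(z + 4)*(z - 4)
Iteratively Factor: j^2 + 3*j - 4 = (j + 4)*(j - 1)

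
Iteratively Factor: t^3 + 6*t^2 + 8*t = (t + 2)*(t^2 + 4*t) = (t + 2)*(t + 4)*(t)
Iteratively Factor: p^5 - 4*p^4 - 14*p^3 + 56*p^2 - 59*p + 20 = (p - 1)*(p^4 - 3*p^3 - 17*p^2 + 39*p - 20) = (p - 1)^2*(p^3 - 2*p^2 - 19*p + 20) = (p - 5)*(p - 1)^2*(p^2 + 3*p - 4) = (p - 5)*(p - 1)^3*(p + 4)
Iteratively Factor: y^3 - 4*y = (y)*(y^2 - 4) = y*(y - 2)*(y + 2)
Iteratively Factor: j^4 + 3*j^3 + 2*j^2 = (j + 1)*(j^3 + 2*j^2) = (j + 1)*(j + 2)*(j^2) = j*(j + 1)*(j + 2)*(j)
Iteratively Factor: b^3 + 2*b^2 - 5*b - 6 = (b - 2)*(b^2 + 4*b + 3) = (b - 2)*(b + 1)*(b + 3)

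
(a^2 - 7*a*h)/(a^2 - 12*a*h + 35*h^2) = a/(a - 5*h)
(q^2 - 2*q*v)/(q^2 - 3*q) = (q - 2*v)/(q - 3)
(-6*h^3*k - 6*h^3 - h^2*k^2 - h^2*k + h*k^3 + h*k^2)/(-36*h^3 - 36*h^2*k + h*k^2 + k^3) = h*(6*h^2*k + 6*h^2 + h*k^2 + h*k - k^3 - k^2)/(36*h^3 + 36*h^2*k - h*k^2 - k^3)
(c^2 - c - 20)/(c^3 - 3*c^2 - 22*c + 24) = (c - 5)/(c^2 - 7*c + 6)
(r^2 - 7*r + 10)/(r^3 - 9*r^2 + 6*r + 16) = (r - 5)/(r^2 - 7*r - 8)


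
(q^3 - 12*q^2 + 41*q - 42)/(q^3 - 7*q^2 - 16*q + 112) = (q^2 - 5*q + 6)/(q^2 - 16)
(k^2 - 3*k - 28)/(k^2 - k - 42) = (k + 4)/(k + 6)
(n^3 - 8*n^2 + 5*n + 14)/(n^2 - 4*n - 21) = (n^2 - n - 2)/(n + 3)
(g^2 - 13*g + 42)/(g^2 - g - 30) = (g - 7)/(g + 5)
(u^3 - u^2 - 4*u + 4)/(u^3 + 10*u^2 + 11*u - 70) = (u^2 + u - 2)/(u^2 + 12*u + 35)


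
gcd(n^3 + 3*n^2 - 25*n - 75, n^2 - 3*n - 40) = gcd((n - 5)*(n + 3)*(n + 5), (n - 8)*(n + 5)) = n + 5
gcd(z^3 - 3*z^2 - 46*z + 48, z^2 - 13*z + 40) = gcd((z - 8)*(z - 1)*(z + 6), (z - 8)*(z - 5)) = z - 8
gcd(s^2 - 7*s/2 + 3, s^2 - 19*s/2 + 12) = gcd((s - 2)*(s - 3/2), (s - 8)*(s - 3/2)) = s - 3/2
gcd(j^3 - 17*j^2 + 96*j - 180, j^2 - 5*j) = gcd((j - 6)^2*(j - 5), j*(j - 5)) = j - 5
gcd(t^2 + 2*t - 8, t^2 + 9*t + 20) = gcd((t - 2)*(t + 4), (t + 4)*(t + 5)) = t + 4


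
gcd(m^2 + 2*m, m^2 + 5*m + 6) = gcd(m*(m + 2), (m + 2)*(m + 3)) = m + 2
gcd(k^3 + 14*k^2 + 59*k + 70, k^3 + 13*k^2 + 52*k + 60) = k^2 + 7*k + 10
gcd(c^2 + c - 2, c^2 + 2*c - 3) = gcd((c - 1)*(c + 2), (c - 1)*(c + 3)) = c - 1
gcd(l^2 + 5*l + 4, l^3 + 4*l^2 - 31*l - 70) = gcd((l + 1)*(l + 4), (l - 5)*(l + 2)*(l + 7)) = 1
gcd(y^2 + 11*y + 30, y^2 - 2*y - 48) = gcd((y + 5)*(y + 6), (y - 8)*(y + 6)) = y + 6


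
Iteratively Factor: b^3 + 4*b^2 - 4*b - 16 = (b + 4)*(b^2 - 4) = (b - 2)*(b + 4)*(b + 2)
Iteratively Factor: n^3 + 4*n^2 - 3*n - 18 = (n - 2)*(n^2 + 6*n + 9) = (n - 2)*(n + 3)*(n + 3)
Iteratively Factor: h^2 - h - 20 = (h + 4)*(h - 5)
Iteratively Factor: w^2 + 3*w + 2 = (w + 2)*(w + 1)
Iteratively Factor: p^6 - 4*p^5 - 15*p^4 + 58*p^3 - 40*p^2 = (p)*(p^5 - 4*p^4 - 15*p^3 + 58*p^2 - 40*p) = p*(p + 4)*(p^4 - 8*p^3 + 17*p^2 - 10*p) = p*(p - 1)*(p + 4)*(p^3 - 7*p^2 + 10*p) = p*(p - 2)*(p - 1)*(p + 4)*(p^2 - 5*p) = p^2*(p - 2)*(p - 1)*(p + 4)*(p - 5)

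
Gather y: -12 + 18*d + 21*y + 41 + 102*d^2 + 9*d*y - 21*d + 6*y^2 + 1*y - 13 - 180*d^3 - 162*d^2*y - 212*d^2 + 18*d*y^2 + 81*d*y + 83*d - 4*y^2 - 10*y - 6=-180*d^3 - 110*d^2 + 80*d + y^2*(18*d + 2) + y*(-162*d^2 + 90*d + 12) + 10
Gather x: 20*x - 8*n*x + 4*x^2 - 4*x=4*x^2 + x*(16 - 8*n)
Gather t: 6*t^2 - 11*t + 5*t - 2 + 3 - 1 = 6*t^2 - 6*t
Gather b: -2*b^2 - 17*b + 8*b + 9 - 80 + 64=-2*b^2 - 9*b - 7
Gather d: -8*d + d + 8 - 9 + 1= -7*d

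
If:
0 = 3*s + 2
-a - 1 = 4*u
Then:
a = -4*u - 1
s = -2/3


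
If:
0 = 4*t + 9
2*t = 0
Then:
No Solution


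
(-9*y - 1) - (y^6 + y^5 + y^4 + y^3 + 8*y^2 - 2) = -y^6 - y^5 - y^4 - y^3 - 8*y^2 - 9*y + 1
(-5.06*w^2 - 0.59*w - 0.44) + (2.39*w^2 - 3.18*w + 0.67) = -2.67*w^2 - 3.77*w + 0.23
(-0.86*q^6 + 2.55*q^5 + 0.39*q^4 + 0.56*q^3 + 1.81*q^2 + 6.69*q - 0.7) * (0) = 0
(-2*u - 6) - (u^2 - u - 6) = -u^2 - u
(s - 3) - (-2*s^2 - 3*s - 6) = 2*s^2 + 4*s + 3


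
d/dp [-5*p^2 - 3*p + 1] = -10*p - 3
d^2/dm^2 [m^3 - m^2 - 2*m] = 6*m - 2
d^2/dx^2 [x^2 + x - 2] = 2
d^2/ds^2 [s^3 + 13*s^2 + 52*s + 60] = 6*s + 26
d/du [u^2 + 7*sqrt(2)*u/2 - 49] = 2*u + 7*sqrt(2)/2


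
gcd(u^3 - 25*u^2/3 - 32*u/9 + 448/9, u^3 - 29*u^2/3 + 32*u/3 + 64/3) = u^2 - 32*u/3 + 64/3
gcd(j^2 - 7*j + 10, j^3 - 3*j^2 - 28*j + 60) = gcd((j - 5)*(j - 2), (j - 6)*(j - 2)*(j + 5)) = j - 2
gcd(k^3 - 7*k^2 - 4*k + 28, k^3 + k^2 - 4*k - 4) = k^2 - 4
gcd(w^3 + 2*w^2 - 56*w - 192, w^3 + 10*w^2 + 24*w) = w^2 + 10*w + 24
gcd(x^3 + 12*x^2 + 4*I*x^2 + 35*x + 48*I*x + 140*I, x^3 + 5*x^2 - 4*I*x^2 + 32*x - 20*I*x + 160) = x^2 + x*(5 + 4*I) + 20*I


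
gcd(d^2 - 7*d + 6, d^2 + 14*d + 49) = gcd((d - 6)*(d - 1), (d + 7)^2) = 1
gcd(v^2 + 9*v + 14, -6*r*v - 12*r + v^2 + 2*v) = v + 2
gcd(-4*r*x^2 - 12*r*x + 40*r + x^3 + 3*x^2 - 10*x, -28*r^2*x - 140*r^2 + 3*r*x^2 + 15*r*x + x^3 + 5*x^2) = -4*r*x - 20*r + x^2 + 5*x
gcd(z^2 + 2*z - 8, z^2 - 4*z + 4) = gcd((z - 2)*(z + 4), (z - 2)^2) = z - 2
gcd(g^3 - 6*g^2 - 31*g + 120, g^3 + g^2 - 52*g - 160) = g^2 - 3*g - 40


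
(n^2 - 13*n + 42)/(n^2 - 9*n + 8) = (n^2 - 13*n + 42)/(n^2 - 9*n + 8)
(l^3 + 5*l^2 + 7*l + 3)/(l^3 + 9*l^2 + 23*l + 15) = (l + 1)/(l + 5)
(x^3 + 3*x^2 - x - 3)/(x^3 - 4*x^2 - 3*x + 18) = (x^3 + 3*x^2 - x - 3)/(x^3 - 4*x^2 - 3*x + 18)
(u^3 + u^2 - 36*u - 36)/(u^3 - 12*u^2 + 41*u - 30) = (u^2 + 7*u + 6)/(u^2 - 6*u + 5)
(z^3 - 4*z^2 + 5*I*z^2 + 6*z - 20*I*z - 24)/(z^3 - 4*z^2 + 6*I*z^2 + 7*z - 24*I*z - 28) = (z + 6*I)/(z + 7*I)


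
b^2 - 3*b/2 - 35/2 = (b - 5)*(b + 7/2)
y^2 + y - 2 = (y - 1)*(y + 2)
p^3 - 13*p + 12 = (p - 3)*(p - 1)*(p + 4)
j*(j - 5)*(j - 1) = j^3 - 6*j^2 + 5*j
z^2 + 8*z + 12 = (z + 2)*(z + 6)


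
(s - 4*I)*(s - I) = s^2 - 5*I*s - 4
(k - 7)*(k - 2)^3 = k^4 - 13*k^3 + 54*k^2 - 92*k + 56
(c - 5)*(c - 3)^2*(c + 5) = c^4 - 6*c^3 - 16*c^2 + 150*c - 225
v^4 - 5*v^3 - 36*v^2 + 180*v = v*(v - 6)*(v - 5)*(v + 6)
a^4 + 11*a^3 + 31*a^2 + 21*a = a*(a + 1)*(a + 3)*(a + 7)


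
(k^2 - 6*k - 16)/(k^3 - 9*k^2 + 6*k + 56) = (k - 8)/(k^2 - 11*k + 28)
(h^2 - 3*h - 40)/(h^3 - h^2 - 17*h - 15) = (-h^2 + 3*h + 40)/(-h^3 + h^2 + 17*h + 15)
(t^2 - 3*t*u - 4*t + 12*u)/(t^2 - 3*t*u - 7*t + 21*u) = (t - 4)/(t - 7)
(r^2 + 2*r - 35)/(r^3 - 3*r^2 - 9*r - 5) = (r + 7)/(r^2 + 2*r + 1)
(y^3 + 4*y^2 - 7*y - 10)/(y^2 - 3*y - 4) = (y^2 + 3*y - 10)/(y - 4)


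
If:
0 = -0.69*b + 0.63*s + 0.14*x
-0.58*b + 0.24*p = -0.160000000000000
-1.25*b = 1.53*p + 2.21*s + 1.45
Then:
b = 0.0666548178787438*x - 0.0583606663327463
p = 0.161082476540298*x - 0.80770494363747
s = -0.149219326450265*x - 0.0639188250311031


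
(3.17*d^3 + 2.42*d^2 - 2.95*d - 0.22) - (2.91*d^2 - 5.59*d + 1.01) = 3.17*d^3 - 0.49*d^2 + 2.64*d - 1.23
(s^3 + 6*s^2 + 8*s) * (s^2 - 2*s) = s^5 + 4*s^4 - 4*s^3 - 16*s^2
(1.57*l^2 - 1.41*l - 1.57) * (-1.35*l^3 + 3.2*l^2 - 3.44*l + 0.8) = -2.1195*l^5 + 6.9275*l^4 - 7.7933*l^3 + 1.0824*l^2 + 4.2728*l - 1.256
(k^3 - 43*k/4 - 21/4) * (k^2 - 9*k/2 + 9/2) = k^5 - 9*k^4/2 - 25*k^3/4 + 345*k^2/8 - 99*k/4 - 189/8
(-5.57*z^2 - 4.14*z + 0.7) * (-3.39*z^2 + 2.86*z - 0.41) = 18.8823*z^4 - 1.8956*z^3 - 11.9297*z^2 + 3.6994*z - 0.287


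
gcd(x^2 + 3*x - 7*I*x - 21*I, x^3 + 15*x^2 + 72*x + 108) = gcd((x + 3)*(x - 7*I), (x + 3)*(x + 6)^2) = x + 3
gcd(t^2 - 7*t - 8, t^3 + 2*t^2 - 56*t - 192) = t - 8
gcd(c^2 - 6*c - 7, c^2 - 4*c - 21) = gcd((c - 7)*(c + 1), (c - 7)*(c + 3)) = c - 7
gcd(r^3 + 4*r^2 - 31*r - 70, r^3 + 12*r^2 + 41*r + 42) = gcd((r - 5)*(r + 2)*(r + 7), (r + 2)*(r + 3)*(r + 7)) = r^2 + 9*r + 14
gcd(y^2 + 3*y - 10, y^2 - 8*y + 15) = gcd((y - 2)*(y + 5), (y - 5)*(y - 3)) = 1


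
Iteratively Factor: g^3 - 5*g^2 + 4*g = (g)*(g^2 - 5*g + 4) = g*(g - 1)*(g - 4)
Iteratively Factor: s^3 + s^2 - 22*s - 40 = (s + 2)*(s^2 - s - 20) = (s - 5)*(s + 2)*(s + 4)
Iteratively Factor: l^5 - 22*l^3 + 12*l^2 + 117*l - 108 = (l - 1)*(l^4 + l^3 - 21*l^2 - 9*l + 108) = (l - 1)*(l + 3)*(l^3 - 2*l^2 - 15*l + 36) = (l - 1)*(l + 3)*(l + 4)*(l^2 - 6*l + 9) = (l - 3)*(l - 1)*(l + 3)*(l + 4)*(l - 3)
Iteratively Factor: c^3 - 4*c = (c - 2)*(c^2 + 2*c) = c*(c - 2)*(c + 2)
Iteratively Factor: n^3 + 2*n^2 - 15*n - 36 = (n + 3)*(n^2 - n - 12) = (n - 4)*(n + 3)*(n + 3)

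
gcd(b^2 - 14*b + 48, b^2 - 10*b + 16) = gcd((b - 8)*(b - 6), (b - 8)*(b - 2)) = b - 8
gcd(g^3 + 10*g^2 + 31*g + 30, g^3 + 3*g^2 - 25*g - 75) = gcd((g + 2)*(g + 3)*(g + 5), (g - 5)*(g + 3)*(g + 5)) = g^2 + 8*g + 15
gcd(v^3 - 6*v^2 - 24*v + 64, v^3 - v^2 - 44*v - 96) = v^2 - 4*v - 32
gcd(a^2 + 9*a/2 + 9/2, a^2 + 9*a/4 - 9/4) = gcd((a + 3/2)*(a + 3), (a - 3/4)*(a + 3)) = a + 3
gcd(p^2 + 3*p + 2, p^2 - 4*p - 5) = p + 1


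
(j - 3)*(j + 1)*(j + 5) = j^3 + 3*j^2 - 13*j - 15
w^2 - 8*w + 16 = (w - 4)^2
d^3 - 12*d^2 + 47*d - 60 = (d - 5)*(d - 4)*(d - 3)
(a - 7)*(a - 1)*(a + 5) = a^3 - 3*a^2 - 33*a + 35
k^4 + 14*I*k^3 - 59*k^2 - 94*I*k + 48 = (k + I)*(k + 2*I)*(k + 3*I)*(k + 8*I)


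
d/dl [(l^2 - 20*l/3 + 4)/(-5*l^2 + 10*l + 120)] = -14/(15*l^2 + 120*l + 240)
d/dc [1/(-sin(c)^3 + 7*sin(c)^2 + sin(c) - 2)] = (3*sin(c)^2 - 14*sin(c) - 1)*cos(c)/(-sin(c)*cos(c)^2 + 7*cos(c)^2 - 5)^2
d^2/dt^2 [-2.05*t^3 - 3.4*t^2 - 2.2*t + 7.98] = -12.3*t - 6.8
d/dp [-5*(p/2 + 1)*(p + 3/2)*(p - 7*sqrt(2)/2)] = -15*p^2/2 - 35*p/2 + 35*sqrt(2)*p/2 - 15/2 + 245*sqrt(2)/8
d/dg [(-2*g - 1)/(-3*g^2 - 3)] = 2*(-g^2 - g + 1)/(3*(g^4 + 2*g^2 + 1))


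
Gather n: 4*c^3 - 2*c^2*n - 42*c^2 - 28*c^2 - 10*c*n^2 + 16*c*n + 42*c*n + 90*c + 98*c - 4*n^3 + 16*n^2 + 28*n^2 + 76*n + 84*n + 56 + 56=4*c^3 - 70*c^2 + 188*c - 4*n^3 + n^2*(44 - 10*c) + n*(-2*c^2 + 58*c + 160) + 112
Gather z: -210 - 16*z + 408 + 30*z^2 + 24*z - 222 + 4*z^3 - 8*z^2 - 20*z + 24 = 4*z^3 + 22*z^2 - 12*z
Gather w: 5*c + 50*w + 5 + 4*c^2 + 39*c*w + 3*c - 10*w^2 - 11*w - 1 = 4*c^2 + 8*c - 10*w^2 + w*(39*c + 39) + 4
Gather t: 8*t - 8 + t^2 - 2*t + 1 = t^2 + 6*t - 7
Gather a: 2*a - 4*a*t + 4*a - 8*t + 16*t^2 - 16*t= a*(6 - 4*t) + 16*t^2 - 24*t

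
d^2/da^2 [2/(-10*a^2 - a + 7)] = 4*(100*a^2 + 10*a - (20*a + 1)^2 - 70)/(10*a^2 + a - 7)^3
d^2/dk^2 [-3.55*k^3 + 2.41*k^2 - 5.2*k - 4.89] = 4.82 - 21.3*k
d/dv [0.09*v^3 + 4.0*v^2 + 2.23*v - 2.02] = 0.27*v^2 + 8.0*v + 2.23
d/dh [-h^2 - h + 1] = -2*h - 1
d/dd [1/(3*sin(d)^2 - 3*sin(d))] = (-2/tan(d) + cos(d)/sin(d)^2)/(3*(sin(d) - 1)^2)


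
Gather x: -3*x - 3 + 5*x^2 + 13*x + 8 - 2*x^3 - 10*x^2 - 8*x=-2*x^3 - 5*x^2 + 2*x + 5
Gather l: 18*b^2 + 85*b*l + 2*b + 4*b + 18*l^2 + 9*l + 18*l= 18*b^2 + 6*b + 18*l^2 + l*(85*b + 27)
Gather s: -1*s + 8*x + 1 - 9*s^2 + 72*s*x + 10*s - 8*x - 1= -9*s^2 + s*(72*x + 9)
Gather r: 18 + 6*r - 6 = 6*r + 12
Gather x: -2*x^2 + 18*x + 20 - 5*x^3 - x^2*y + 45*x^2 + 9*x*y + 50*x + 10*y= -5*x^3 + x^2*(43 - y) + x*(9*y + 68) + 10*y + 20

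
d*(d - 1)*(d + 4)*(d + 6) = d^4 + 9*d^3 + 14*d^2 - 24*d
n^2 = n^2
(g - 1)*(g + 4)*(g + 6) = g^3 + 9*g^2 + 14*g - 24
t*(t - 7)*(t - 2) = t^3 - 9*t^2 + 14*t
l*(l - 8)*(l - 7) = l^3 - 15*l^2 + 56*l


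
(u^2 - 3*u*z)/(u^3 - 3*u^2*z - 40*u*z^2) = (-u + 3*z)/(-u^2 + 3*u*z + 40*z^2)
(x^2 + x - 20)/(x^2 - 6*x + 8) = (x + 5)/(x - 2)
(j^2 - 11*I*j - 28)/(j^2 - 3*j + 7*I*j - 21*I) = (j^2 - 11*I*j - 28)/(j^2 + j*(-3 + 7*I) - 21*I)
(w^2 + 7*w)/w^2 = (w + 7)/w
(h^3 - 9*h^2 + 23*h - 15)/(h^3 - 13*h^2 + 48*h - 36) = (h^2 - 8*h + 15)/(h^2 - 12*h + 36)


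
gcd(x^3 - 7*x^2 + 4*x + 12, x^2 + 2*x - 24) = 1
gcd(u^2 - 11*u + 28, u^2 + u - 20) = u - 4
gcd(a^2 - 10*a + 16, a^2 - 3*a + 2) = a - 2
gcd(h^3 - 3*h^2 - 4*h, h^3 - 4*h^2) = h^2 - 4*h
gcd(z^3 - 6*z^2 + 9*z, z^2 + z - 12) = z - 3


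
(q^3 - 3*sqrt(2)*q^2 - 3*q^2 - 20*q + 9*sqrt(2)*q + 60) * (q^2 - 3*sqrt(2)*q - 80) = q^5 - 6*sqrt(2)*q^4 - 3*q^4 - 82*q^3 + 18*sqrt(2)*q^3 + 246*q^2 + 300*sqrt(2)*q^2 - 900*sqrt(2)*q + 1600*q - 4800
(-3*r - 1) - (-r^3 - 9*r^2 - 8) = r^3 + 9*r^2 - 3*r + 7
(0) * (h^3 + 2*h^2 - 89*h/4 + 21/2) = 0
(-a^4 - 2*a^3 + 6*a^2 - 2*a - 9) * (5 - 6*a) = 6*a^5 + 7*a^4 - 46*a^3 + 42*a^2 + 44*a - 45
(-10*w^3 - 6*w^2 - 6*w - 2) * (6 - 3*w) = 30*w^4 - 42*w^3 - 18*w^2 - 30*w - 12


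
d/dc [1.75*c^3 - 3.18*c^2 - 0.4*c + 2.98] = 5.25*c^2 - 6.36*c - 0.4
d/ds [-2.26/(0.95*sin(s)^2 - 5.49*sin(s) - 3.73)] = (4.294*sin(s) - 12.4074)*cos(s)/(-0.95*sin(s)^2 + 5.49*sin(s) + 3.73)^2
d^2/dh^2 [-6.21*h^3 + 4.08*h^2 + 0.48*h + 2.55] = 8.16 - 37.26*h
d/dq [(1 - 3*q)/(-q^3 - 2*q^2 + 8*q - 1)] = (-6*q^3 - 3*q^2 + 4*q - 5)/(q^6 + 4*q^5 - 12*q^4 - 30*q^3 + 68*q^2 - 16*q + 1)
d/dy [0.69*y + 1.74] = 0.690000000000000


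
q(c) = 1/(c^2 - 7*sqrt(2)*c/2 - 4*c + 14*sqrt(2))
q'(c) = (-2*c + 4 + 7*sqrt(2)/2)/(c^2 - 7*sqrt(2)*c/2 - 4*c + 14*sqrt(2))^2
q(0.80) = 0.08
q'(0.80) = 0.04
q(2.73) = 0.35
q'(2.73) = 0.44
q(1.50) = 0.12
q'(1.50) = 0.08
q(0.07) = 0.05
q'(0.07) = 0.02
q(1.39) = 0.11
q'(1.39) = 0.07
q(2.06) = 0.18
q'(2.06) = 0.15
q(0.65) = 0.07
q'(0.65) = 0.04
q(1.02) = 0.09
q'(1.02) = 0.05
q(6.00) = 0.48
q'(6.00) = -0.69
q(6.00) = 0.48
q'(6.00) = -0.69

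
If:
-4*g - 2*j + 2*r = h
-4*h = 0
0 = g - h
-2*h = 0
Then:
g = 0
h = 0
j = r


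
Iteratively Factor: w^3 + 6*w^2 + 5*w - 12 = (w - 1)*(w^2 + 7*w + 12) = (w - 1)*(w + 3)*(w + 4)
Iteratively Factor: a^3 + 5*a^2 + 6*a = (a + 3)*(a^2 + 2*a) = a*(a + 3)*(a + 2)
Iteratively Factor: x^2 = (x)*(x)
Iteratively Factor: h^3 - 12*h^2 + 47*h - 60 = (h - 5)*(h^2 - 7*h + 12) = (h - 5)*(h - 3)*(h - 4)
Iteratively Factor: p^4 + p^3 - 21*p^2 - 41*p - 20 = (p + 1)*(p^3 - 21*p - 20) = (p + 1)^2*(p^2 - p - 20) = (p + 1)^2*(p + 4)*(p - 5)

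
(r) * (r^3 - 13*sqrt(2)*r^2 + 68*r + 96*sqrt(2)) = r^4 - 13*sqrt(2)*r^3 + 68*r^2 + 96*sqrt(2)*r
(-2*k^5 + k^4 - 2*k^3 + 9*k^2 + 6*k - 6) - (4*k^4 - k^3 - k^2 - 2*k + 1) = -2*k^5 - 3*k^4 - k^3 + 10*k^2 + 8*k - 7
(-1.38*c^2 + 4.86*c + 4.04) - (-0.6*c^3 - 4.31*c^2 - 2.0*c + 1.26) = 0.6*c^3 + 2.93*c^2 + 6.86*c + 2.78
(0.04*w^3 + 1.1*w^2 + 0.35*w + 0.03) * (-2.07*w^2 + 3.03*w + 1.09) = -0.0828*w^5 - 2.1558*w^4 + 2.6521*w^3 + 2.1974*w^2 + 0.4724*w + 0.0327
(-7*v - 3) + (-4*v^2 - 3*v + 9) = -4*v^2 - 10*v + 6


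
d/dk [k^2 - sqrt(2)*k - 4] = 2*k - sqrt(2)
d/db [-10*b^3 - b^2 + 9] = 2*b*(-15*b - 1)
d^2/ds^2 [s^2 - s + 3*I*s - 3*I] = 2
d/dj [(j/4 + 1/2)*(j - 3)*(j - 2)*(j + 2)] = j^3 - 3*j^2/4 - 5*j + 1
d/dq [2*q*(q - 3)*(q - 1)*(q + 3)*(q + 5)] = 10*q^4 + 32*q^3 - 84*q^2 - 144*q + 90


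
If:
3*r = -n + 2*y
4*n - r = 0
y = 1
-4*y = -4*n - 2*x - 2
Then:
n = 2/13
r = 8/13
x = 9/13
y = 1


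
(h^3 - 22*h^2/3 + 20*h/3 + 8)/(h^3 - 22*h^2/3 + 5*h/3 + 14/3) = (h^2 - 8*h + 12)/(h^2 - 8*h + 7)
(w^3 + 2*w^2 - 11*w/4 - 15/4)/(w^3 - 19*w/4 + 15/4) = (w + 1)/(w - 1)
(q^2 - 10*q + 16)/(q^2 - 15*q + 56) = (q - 2)/(q - 7)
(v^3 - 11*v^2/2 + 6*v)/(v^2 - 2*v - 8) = v*(2*v - 3)/(2*(v + 2))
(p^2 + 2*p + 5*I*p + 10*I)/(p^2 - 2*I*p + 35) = (p + 2)/(p - 7*I)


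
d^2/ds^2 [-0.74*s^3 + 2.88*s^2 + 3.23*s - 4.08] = 5.76 - 4.44*s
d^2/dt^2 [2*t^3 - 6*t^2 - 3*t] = 12*t - 12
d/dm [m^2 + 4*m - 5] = 2*m + 4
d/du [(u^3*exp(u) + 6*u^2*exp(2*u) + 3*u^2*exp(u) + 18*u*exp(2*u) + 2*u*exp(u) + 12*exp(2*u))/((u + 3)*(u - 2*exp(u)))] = ((u + 3)*(u - 2*exp(u))*(u^3 + 12*u^2*exp(u) + 6*u^2 + 48*u*exp(u) + 8*u + 42*exp(u) + 2) + (u + 3)*(2*exp(u) - 1)*(u^3 + 6*u^2*exp(u) + 3*u^2 + 18*u*exp(u) + 2*u + 12*exp(u)) - (u - 2*exp(u))*(u^3 + 6*u^2*exp(u) + 3*u^2 + 18*u*exp(u) + 2*u + 12*exp(u)))*exp(u)/((u + 3)^2*(u - 2*exp(u))^2)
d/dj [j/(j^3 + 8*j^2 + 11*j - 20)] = (j^3 + 8*j^2 - j*(3*j^2 + 16*j + 11) + 11*j - 20)/(j^3 + 8*j^2 + 11*j - 20)^2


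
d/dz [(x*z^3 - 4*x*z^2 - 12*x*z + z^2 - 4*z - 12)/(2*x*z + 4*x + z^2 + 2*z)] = (4*x^2*z - 12*x^2 + x*z^2 + 2*x + 6)/(4*x^2 + 4*x*z + z^2)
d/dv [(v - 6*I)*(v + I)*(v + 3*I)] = 3*v^2 - 4*I*v + 21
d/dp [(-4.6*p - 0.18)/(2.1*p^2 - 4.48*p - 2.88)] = (9.66*p^2 + 0.756*p + 12.4416)/(4.41*p^4 - 18.816*p^3 + 7.9744*p^2 + 25.8048*p + 8.2944)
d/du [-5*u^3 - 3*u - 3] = -15*u^2 - 3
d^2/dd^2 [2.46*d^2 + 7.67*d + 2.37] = 4.92000000000000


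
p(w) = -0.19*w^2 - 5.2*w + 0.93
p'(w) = -0.38*w - 5.2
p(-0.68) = 4.38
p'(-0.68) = -4.94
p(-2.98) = 14.74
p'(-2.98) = -4.07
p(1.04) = -4.68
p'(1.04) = -5.60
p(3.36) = -18.69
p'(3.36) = -6.48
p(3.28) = -18.17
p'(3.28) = -6.45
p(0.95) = -4.18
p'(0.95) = -5.56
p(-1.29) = 7.32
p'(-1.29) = -4.71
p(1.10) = -5.02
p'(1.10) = -5.62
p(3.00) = -16.38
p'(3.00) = -6.34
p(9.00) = -61.26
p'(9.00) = -8.62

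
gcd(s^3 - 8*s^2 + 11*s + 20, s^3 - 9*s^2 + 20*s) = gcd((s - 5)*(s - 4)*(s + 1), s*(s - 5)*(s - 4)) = s^2 - 9*s + 20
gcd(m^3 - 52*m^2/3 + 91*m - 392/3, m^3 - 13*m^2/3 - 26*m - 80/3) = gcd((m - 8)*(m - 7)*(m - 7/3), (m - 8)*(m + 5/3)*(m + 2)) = m - 8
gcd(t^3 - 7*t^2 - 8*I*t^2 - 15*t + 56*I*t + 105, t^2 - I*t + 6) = t - 3*I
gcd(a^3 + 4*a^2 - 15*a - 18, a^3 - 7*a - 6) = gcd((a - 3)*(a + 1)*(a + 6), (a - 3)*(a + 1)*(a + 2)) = a^2 - 2*a - 3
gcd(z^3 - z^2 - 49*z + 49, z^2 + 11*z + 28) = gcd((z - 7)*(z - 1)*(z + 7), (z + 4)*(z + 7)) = z + 7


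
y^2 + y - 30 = (y - 5)*(y + 6)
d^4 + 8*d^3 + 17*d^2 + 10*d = d*(d + 1)*(d + 2)*(d + 5)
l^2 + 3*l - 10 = (l - 2)*(l + 5)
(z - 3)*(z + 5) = z^2 + 2*z - 15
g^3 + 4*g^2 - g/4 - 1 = (g - 1/2)*(g + 1/2)*(g + 4)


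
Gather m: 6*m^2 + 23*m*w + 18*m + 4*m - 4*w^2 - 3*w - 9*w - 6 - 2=6*m^2 + m*(23*w + 22) - 4*w^2 - 12*w - 8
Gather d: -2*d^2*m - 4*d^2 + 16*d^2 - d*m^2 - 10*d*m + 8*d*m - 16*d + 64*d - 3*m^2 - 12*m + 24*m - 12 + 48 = d^2*(12 - 2*m) + d*(-m^2 - 2*m + 48) - 3*m^2 + 12*m + 36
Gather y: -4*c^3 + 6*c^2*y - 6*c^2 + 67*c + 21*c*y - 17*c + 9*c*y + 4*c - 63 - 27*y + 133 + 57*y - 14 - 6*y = -4*c^3 - 6*c^2 + 54*c + y*(6*c^2 + 30*c + 24) + 56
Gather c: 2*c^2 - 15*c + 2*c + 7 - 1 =2*c^2 - 13*c + 6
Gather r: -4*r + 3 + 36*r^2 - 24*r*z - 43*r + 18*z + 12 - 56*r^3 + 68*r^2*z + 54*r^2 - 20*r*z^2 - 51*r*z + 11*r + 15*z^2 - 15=-56*r^3 + r^2*(68*z + 90) + r*(-20*z^2 - 75*z - 36) + 15*z^2 + 18*z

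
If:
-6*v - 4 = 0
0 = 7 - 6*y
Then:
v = -2/3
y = 7/6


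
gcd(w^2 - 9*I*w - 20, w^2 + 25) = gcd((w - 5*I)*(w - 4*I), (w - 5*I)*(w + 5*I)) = w - 5*I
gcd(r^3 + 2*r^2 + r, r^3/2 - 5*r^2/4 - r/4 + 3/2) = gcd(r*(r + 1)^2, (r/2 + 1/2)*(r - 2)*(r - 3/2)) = r + 1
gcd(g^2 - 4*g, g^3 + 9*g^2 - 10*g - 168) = g - 4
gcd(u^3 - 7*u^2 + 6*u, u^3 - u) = u^2 - u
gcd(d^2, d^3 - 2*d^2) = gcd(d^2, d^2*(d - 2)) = d^2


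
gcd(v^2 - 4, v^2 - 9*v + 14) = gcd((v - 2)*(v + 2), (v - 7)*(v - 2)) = v - 2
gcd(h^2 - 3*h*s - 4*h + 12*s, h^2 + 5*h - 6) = 1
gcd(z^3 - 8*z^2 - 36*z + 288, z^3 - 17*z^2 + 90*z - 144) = z^2 - 14*z + 48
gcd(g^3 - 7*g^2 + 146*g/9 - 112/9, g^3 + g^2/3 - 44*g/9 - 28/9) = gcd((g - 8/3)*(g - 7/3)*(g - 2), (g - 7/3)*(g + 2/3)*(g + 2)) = g - 7/3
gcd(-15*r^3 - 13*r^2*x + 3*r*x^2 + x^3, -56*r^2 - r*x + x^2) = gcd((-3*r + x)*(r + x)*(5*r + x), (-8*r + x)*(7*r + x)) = 1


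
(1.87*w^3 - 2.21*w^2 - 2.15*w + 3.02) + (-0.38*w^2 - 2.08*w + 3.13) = 1.87*w^3 - 2.59*w^2 - 4.23*w + 6.15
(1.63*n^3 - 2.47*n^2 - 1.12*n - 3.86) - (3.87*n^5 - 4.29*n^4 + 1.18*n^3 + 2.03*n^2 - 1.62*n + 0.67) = -3.87*n^5 + 4.29*n^4 + 0.45*n^3 - 4.5*n^2 + 0.5*n - 4.53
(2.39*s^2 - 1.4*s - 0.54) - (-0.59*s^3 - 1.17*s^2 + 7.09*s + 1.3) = 0.59*s^3 + 3.56*s^2 - 8.49*s - 1.84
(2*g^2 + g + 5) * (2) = 4*g^2 + 2*g + 10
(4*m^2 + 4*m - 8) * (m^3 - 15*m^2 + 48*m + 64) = 4*m^5 - 56*m^4 + 124*m^3 + 568*m^2 - 128*m - 512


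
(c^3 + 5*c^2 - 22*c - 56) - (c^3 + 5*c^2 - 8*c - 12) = -14*c - 44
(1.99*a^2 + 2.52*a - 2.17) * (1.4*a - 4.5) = 2.786*a^3 - 5.427*a^2 - 14.378*a + 9.765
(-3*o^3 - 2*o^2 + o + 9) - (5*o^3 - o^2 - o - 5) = -8*o^3 - o^2 + 2*o + 14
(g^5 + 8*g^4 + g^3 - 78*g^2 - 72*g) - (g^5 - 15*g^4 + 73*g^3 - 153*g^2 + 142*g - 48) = 23*g^4 - 72*g^3 + 75*g^2 - 214*g + 48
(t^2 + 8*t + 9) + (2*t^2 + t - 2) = 3*t^2 + 9*t + 7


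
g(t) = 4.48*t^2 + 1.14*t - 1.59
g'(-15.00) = -133.26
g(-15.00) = 989.31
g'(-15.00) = -133.26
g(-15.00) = 989.31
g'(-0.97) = -7.55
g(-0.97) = 1.52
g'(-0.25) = -1.10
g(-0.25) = -1.60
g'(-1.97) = -16.51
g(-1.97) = 13.55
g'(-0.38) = -2.26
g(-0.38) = -1.38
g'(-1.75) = -14.54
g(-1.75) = 10.14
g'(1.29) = 12.70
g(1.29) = 7.34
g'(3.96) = 36.62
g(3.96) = 73.18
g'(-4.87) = -42.50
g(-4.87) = 99.11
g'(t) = 8.96*t + 1.14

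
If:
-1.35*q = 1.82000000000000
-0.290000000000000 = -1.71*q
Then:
No Solution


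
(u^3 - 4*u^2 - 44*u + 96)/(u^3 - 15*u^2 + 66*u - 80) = (u + 6)/(u - 5)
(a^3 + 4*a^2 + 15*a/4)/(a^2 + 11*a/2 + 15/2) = a*(2*a + 3)/(2*(a + 3))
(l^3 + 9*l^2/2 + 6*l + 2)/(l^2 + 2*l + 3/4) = 2*(l^2 + 4*l + 4)/(2*l + 3)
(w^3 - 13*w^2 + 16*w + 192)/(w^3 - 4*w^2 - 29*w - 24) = (w - 8)/(w + 1)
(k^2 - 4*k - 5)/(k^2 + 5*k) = (k^2 - 4*k - 5)/(k*(k + 5))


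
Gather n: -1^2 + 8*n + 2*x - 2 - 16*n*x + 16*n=n*(24 - 16*x) + 2*x - 3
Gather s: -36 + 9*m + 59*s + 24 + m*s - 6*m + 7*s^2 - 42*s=3*m + 7*s^2 + s*(m + 17) - 12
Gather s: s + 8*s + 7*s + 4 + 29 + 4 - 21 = 16*s + 16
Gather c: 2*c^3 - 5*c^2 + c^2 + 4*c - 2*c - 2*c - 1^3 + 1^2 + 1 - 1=2*c^3 - 4*c^2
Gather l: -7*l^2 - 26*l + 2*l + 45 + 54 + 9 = -7*l^2 - 24*l + 108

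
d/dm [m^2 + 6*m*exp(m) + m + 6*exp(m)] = 6*m*exp(m) + 2*m + 12*exp(m) + 1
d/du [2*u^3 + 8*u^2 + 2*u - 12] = 6*u^2 + 16*u + 2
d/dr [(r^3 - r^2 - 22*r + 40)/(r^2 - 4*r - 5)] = (r^4 - 8*r^3 + 11*r^2 - 70*r + 270)/(r^4 - 8*r^3 + 6*r^2 + 40*r + 25)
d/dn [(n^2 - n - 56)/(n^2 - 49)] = 1/(n^2 - 14*n + 49)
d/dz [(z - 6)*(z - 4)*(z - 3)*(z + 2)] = 4*z^3 - 33*z^2 + 56*z + 36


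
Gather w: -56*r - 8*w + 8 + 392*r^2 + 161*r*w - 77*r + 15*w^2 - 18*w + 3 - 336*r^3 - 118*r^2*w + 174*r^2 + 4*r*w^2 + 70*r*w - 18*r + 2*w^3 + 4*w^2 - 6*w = -336*r^3 + 566*r^2 - 151*r + 2*w^3 + w^2*(4*r + 19) + w*(-118*r^2 + 231*r - 32) + 11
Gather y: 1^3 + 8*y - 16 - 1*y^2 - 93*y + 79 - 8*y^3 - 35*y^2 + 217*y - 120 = -8*y^3 - 36*y^2 + 132*y - 56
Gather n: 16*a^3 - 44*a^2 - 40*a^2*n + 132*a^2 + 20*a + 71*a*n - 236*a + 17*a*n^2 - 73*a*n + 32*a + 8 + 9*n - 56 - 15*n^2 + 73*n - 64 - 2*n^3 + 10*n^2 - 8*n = 16*a^3 + 88*a^2 - 184*a - 2*n^3 + n^2*(17*a - 5) + n*(-40*a^2 - 2*a + 74) - 112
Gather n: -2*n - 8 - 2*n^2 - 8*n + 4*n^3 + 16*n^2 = 4*n^3 + 14*n^2 - 10*n - 8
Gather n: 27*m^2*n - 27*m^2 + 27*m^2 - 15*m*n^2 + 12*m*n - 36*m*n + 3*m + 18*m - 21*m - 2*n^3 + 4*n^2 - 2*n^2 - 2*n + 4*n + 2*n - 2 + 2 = -2*n^3 + n^2*(2 - 15*m) + n*(27*m^2 - 24*m + 4)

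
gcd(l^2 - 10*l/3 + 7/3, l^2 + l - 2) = l - 1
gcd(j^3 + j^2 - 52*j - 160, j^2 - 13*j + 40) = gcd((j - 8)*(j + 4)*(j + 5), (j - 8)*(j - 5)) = j - 8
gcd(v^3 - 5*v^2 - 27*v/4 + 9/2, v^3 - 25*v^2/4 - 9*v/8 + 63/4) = v^2 - 9*v/2 - 9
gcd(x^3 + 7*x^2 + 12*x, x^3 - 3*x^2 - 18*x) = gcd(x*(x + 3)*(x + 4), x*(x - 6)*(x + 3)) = x^2 + 3*x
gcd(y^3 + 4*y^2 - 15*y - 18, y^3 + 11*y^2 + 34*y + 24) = y^2 + 7*y + 6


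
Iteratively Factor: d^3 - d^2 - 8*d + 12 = (d - 2)*(d^2 + d - 6) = (d - 2)^2*(d + 3)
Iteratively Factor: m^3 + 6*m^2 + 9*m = (m)*(m^2 + 6*m + 9) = m*(m + 3)*(m + 3)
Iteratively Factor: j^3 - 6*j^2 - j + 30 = (j + 2)*(j^2 - 8*j + 15) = (j - 3)*(j + 2)*(j - 5)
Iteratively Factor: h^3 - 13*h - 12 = (h - 4)*(h^2 + 4*h + 3) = (h - 4)*(h + 1)*(h + 3)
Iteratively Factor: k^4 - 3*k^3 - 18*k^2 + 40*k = (k)*(k^3 - 3*k^2 - 18*k + 40) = k*(k - 2)*(k^2 - k - 20) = k*(k - 5)*(k - 2)*(k + 4)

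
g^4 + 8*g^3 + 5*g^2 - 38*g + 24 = (g - 1)^2*(g + 4)*(g + 6)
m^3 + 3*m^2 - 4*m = m*(m - 1)*(m + 4)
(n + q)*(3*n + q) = 3*n^2 + 4*n*q + q^2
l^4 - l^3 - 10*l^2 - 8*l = l*(l - 4)*(l + 1)*(l + 2)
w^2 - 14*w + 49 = (w - 7)^2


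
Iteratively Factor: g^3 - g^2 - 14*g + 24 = (g - 3)*(g^2 + 2*g - 8) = (g - 3)*(g - 2)*(g + 4)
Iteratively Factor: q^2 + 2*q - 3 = (q - 1)*(q + 3)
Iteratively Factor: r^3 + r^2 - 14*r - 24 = (r - 4)*(r^2 + 5*r + 6) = (r - 4)*(r + 2)*(r + 3)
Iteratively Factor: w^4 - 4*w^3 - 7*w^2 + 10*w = (w)*(w^3 - 4*w^2 - 7*w + 10) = w*(w + 2)*(w^2 - 6*w + 5) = w*(w - 1)*(w + 2)*(w - 5)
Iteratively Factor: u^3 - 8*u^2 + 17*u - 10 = (u - 1)*(u^2 - 7*u + 10) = (u - 5)*(u - 1)*(u - 2)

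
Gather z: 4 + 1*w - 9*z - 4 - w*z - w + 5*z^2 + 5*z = 5*z^2 + z*(-w - 4)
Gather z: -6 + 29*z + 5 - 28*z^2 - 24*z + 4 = -28*z^2 + 5*z + 3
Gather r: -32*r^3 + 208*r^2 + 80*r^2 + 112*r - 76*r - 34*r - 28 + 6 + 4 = -32*r^3 + 288*r^2 + 2*r - 18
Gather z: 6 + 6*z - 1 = 6*z + 5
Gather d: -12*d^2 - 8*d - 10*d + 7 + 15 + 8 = -12*d^2 - 18*d + 30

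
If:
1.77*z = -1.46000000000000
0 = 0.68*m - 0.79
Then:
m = 1.16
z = -0.82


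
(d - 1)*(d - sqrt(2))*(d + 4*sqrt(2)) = d^3 - d^2 + 3*sqrt(2)*d^2 - 8*d - 3*sqrt(2)*d + 8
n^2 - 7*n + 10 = (n - 5)*(n - 2)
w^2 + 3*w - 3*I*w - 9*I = (w + 3)*(w - 3*I)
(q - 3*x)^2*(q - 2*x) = q^3 - 8*q^2*x + 21*q*x^2 - 18*x^3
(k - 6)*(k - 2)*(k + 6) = k^3 - 2*k^2 - 36*k + 72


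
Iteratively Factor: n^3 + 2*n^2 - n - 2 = (n + 1)*(n^2 + n - 2) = (n - 1)*(n + 1)*(n + 2)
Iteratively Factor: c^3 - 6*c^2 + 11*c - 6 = (c - 1)*(c^2 - 5*c + 6) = (c - 3)*(c - 1)*(c - 2)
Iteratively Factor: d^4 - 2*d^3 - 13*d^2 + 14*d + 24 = (d - 2)*(d^3 - 13*d - 12) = (d - 2)*(d + 1)*(d^2 - d - 12) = (d - 2)*(d + 1)*(d + 3)*(d - 4)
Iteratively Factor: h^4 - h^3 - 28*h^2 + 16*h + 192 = (h + 4)*(h^3 - 5*h^2 - 8*h + 48) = (h + 3)*(h + 4)*(h^2 - 8*h + 16) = (h - 4)*(h + 3)*(h + 4)*(h - 4)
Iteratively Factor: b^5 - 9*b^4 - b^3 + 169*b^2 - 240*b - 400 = (b - 5)*(b^4 - 4*b^3 - 21*b^2 + 64*b + 80) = (b - 5)^2*(b^3 + b^2 - 16*b - 16) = (b - 5)^2*(b - 4)*(b^2 + 5*b + 4) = (b - 5)^2*(b - 4)*(b + 1)*(b + 4)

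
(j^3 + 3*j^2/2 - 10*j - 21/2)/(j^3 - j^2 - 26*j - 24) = (2*j^2 + j - 21)/(2*(j^2 - 2*j - 24))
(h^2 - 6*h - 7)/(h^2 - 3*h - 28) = (h + 1)/(h + 4)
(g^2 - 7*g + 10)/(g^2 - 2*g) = (g - 5)/g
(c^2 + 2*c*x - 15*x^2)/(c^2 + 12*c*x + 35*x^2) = (c - 3*x)/(c + 7*x)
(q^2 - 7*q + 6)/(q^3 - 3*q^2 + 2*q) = (q - 6)/(q*(q - 2))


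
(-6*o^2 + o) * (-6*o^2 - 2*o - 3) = 36*o^4 + 6*o^3 + 16*o^2 - 3*o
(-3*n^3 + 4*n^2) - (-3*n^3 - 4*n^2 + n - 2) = 8*n^2 - n + 2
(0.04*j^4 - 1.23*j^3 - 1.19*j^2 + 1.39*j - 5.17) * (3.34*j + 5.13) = 0.1336*j^5 - 3.903*j^4 - 10.2845*j^3 - 1.4621*j^2 - 10.1371*j - 26.5221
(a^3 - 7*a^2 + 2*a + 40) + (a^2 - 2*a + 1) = a^3 - 6*a^2 + 41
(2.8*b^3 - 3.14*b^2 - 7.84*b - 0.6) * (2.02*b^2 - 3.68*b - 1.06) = 5.656*b^5 - 16.6468*b^4 - 7.2496*b^3 + 30.9676*b^2 + 10.5184*b + 0.636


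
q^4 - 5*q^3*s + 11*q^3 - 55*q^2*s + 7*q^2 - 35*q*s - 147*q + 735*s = (q - 3)*(q + 7)^2*(q - 5*s)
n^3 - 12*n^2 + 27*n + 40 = (n - 8)*(n - 5)*(n + 1)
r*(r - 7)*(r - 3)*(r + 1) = r^4 - 9*r^3 + 11*r^2 + 21*r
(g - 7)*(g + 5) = g^2 - 2*g - 35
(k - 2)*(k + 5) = k^2 + 3*k - 10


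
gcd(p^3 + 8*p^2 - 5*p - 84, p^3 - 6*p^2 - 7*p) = 1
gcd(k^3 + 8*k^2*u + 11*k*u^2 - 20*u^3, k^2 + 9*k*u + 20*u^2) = k^2 + 9*k*u + 20*u^2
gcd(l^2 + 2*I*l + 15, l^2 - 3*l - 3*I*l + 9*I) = l - 3*I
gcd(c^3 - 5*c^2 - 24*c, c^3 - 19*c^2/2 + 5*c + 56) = c - 8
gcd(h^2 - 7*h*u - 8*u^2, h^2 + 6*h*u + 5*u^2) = h + u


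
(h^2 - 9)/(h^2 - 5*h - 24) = (h - 3)/(h - 8)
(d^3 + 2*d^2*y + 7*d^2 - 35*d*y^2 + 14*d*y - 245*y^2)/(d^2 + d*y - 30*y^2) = (d^2 + 7*d*y + 7*d + 49*y)/(d + 6*y)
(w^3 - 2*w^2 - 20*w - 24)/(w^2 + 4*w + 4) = w - 6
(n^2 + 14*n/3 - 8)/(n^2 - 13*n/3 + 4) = (n + 6)/(n - 3)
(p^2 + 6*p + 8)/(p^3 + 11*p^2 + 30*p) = (p^2 + 6*p + 8)/(p*(p^2 + 11*p + 30))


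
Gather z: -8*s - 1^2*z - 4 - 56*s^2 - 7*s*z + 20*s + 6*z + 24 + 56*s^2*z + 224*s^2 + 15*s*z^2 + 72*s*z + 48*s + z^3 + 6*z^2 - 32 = 168*s^2 + 60*s + z^3 + z^2*(15*s + 6) + z*(56*s^2 + 65*s + 5) - 12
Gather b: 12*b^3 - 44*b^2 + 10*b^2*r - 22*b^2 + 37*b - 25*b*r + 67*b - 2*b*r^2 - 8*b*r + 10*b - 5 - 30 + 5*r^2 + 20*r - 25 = 12*b^3 + b^2*(10*r - 66) + b*(-2*r^2 - 33*r + 114) + 5*r^2 + 20*r - 60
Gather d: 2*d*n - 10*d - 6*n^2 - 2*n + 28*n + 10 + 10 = d*(2*n - 10) - 6*n^2 + 26*n + 20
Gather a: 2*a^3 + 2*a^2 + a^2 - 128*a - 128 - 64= 2*a^3 + 3*a^2 - 128*a - 192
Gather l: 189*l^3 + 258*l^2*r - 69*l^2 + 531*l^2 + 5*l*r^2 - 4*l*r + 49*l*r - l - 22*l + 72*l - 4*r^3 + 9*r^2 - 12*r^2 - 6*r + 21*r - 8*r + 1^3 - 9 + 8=189*l^3 + l^2*(258*r + 462) + l*(5*r^2 + 45*r + 49) - 4*r^3 - 3*r^2 + 7*r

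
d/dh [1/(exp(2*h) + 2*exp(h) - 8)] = -2*(exp(h) + 1)*exp(h)/(exp(2*h) + 2*exp(h) - 8)^2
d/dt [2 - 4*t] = -4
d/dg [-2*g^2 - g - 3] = -4*g - 1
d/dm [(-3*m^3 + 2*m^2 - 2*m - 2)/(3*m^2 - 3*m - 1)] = (-9*m^4 + 18*m^3 + 9*m^2 + 8*m - 4)/(9*m^4 - 18*m^3 + 3*m^2 + 6*m + 1)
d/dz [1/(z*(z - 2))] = 2*(1 - z)/(z^2*(z^2 - 4*z + 4))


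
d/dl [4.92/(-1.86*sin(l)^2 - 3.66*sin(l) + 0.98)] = (18.3024*sin(l) + 18.0072)*cos(l)/(1.86*sin(l)^2 + 3.66*sin(l) - 0.98)^2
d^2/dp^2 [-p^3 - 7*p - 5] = -6*p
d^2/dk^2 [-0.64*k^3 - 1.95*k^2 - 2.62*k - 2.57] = -3.84*k - 3.9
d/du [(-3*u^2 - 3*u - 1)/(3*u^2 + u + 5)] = 2*(3*u^2 - 12*u - 7)/(9*u^4 + 6*u^3 + 31*u^2 + 10*u + 25)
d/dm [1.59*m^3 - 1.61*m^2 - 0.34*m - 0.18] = 4.77*m^2 - 3.22*m - 0.34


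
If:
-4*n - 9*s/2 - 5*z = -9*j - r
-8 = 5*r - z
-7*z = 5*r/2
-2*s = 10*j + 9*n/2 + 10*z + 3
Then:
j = 7*s/46 - 2192/12075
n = -18*s/23 - 1166/805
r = -112/75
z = 8/15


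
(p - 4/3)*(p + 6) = p^2 + 14*p/3 - 8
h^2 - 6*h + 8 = (h - 4)*(h - 2)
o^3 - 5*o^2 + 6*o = o*(o - 3)*(o - 2)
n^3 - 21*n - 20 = (n - 5)*(n + 1)*(n + 4)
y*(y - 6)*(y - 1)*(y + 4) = y^4 - 3*y^3 - 22*y^2 + 24*y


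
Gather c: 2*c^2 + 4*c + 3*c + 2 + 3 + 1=2*c^2 + 7*c + 6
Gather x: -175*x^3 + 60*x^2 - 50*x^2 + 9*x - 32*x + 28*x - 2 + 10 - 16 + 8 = -175*x^3 + 10*x^2 + 5*x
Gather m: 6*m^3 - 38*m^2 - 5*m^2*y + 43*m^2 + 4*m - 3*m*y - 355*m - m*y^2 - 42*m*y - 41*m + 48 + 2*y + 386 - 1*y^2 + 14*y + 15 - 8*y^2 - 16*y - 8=6*m^3 + m^2*(5 - 5*y) + m*(-y^2 - 45*y - 392) - 9*y^2 + 441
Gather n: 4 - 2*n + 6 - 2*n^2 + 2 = -2*n^2 - 2*n + 12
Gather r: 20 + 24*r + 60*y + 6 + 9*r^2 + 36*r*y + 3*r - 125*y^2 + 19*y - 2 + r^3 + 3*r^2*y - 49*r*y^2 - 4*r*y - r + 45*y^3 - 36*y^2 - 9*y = r^3 + r^2*(3*y + 9) + r*(-49*y^2 + 32*y + 26) + 45*y^3 - 161*y^2 + 70*y + 24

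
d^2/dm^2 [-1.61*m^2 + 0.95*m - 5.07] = -3.22000000000000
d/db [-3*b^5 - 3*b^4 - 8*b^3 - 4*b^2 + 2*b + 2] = -15*b^4 - 12*b^3 - 24*b^2 - 8*b + 2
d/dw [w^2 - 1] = 2*w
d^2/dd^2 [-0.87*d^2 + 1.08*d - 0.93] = -1.74000000000000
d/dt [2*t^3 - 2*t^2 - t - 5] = 6*t^2 - 4*t - 1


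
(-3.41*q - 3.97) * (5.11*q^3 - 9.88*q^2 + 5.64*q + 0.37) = -17.4251*q^4 + 13.4041*q^3 + 19.9912*q^2 - 23.6525*q - 1.4689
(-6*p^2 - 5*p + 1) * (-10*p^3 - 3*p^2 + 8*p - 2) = 60*p^5 + 68*p^4 - 43*p^3 - 31*p^2 + 18*p - 2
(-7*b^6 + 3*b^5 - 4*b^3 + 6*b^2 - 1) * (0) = 0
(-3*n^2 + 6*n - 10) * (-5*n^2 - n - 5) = 15*n^4 - 27*n^3 + 59*n^2 - 20*n + 50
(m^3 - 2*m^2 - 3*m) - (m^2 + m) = m^3 - 3*m^2 - 4*m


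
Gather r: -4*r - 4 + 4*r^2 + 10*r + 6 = 4*r^2 + 6*r + 2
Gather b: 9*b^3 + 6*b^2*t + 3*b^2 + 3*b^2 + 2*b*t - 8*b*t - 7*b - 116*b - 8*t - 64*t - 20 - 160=9*b^3 + b^2*(6*t + 6) + b*(-6*t - 123) - 72*t - 180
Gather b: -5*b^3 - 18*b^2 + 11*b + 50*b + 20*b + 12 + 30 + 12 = -5*b^3 - 18*b^2 + 81*b + 54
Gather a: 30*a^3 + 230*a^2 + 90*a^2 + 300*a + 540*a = 30*a^3 + 320*a^2 + 840*a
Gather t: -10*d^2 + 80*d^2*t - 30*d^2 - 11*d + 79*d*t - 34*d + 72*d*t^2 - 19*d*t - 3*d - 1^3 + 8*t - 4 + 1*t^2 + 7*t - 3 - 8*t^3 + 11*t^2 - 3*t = -40*d^2 - 48*d - 8*t^3 + t^2*(72*d + 12) + t*(80*d^2 + 60*d + 12) - 8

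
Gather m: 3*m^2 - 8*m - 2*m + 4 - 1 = 3*m^2 - 10*m + 3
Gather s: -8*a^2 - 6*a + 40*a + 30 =-8*a^2 + 34*a + 30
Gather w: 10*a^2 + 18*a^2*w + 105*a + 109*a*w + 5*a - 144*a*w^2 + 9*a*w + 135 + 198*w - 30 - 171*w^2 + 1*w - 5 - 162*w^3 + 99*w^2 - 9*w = 10*a^2 + 110*a - 162*w^3 + w^2*(-144*a - 72) + w*(18*a^2 + 118*a + 190) + 100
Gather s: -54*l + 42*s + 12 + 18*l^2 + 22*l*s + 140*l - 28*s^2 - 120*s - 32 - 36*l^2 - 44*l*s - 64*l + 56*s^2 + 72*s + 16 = -18*l^2 + 22*l + 28*s^2 + s*(-22*l - 6) - 4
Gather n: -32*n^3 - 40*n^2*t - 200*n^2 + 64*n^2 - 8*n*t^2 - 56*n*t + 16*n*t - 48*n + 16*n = -32*n^3 + n^2*(-40*t - 136) + n*(-8*t^2 - 40*t - 32)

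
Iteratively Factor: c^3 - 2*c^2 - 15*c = (c)*(c^2 - 2*c - 15) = c*(c - 5)*(c + 3)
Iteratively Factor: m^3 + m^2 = (m + 1)*(m^2) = m*(m + 1)*(m)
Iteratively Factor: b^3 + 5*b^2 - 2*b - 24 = (b - 2)*(b^2 + 7*b + 12) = (b - 2)*(b + 3)*(b + 4)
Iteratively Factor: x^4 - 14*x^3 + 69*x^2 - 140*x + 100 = (x - 5)*(x^3 - 9*x^2 + 24*x - 20) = (x - 5)*(x - 2)*(x^2 - 7*x + 10) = (x - 5)^2*(x - 2)*(x - 2)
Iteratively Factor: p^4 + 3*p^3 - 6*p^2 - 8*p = (p + 4)*(p^3 - p^2 - 2*p) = (p + 1)*(p + 4)*(p^2 - 2*p) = p*(p + 1)*(p + 4)*(p - 2)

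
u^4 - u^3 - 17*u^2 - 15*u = u*(u - 5)*(u + 1)*(u + 3)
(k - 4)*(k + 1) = k^2 - 3*k - 4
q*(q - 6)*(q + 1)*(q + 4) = q^4 - q^3 - 26*q^2 - 24*q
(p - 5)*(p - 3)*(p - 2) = p^3 - 10*p^2 + 31*p - 30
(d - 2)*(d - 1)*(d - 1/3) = d^3 - 10*d^2/3 + 3*d - 2/3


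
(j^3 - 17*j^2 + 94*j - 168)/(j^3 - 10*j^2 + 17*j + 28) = (j - 6)/(j + 1)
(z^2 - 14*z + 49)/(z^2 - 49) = (z - 7)/(z + 7)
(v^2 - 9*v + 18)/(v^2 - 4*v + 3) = (v - 6)/(v - 1)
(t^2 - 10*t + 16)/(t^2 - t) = (t^2 - 10*t + 16)/(t*(t - 1))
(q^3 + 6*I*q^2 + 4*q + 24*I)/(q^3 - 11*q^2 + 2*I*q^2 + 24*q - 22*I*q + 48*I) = (q^2 + 4*I*q + 12)/(q^2 - 11*q + 24)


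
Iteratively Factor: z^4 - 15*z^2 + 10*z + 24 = (z + 1)*(z^3 - z^2 - 14*z + 24) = (z + 1)*(z + 4)*(z^2 - 5*z + 6) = (z - 2)*(z + 1)*(z + 4)*(z - 3)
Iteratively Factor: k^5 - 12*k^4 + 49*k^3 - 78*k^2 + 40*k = (k - 4)*(k^4 - 8*k^3 + 17*k^2 - 10*k) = (k - 4)*(k - 2)*(k^3 - 6*k^2 + 5*k) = (k - 5)*(k - 4)*(k - 2)*(k^2 - k) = k*(k - 5)*(k - 4)*(k - 2)*(k - 1)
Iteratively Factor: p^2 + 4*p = (p)*(p + 4)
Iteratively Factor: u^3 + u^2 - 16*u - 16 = (u - 4)*(u^2 + 5*u + 4) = (u - 4)*(u + 4)*(u + 1)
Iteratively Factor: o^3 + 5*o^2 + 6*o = (o + 3)*(o^2 + 2*o) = o*(o + 3)*(o + 2)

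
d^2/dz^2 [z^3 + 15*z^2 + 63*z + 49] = 6*z + 30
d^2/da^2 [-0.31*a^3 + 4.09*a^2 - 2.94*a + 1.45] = 8.18 - 1.86*a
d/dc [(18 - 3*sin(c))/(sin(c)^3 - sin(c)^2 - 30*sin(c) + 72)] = 3*(2*sin(c)^3 - 19*sin(c)^2 + 12*sin(c) + 108)*cos(c)/(sin(c)^3 - sin(c)^2 - 30*sin(c) + 72)^2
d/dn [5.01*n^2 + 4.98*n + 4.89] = 10.02*n + 4.98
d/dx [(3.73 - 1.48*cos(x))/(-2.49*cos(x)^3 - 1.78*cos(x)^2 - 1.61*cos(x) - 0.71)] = (7.3704*cos(x)^3 - 25.2287*cos(x)^2 - 13.2788*cos(x) - 7.0561)*sin(x)/(6.2001*cos(x)^6 + 8.8644*cos(x)^5 + 11.1862*cos(x)^4 + 9.2674*cos(x)^3 + 5.1197*cos(x)^2 + 2.2862*cos(x) + 0.5041)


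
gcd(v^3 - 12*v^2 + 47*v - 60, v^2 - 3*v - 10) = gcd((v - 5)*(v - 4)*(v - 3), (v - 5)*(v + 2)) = v - 5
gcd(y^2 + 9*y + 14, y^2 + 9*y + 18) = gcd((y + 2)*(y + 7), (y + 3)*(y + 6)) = 1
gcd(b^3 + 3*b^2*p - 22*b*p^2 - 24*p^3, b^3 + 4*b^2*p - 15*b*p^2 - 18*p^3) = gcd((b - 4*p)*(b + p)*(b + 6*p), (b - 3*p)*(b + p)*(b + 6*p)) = b^2 + 7*b*p + 6*p^2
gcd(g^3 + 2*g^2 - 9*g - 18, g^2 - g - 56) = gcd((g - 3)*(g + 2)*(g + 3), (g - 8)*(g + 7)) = 1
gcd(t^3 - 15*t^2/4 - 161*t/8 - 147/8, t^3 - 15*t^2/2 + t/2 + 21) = t^2 - 11*t/2 - 21/2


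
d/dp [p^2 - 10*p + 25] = 2*p - 10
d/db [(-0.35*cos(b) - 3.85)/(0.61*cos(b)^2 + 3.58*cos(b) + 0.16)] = (0.2135*sin(b)^2 - 4.697*cos(b) - 13.9405)*sin(b)/(0.61*cos(b)^2 + 3.58*cos(b) + 0.16)^2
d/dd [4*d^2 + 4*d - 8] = 8*d + 4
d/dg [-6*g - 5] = -6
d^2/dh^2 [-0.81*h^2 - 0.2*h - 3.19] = -1.62000000000000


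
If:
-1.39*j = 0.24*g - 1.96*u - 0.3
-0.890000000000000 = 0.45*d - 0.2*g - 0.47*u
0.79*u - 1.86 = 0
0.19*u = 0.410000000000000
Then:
No Solution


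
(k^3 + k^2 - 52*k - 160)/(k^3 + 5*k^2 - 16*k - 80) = (k - 8)/(k - 4)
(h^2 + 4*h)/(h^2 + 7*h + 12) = h/(h + 3)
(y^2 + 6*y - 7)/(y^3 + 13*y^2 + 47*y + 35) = (y - 1)/(y^2 + 6*y + 5)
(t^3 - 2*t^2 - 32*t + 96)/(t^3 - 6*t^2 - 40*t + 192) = (t - 4)/(t - 8)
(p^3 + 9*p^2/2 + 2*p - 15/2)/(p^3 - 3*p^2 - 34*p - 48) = (2*p^2 + 3*p - 5)/(2*(p^2 - 6*p - 16))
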